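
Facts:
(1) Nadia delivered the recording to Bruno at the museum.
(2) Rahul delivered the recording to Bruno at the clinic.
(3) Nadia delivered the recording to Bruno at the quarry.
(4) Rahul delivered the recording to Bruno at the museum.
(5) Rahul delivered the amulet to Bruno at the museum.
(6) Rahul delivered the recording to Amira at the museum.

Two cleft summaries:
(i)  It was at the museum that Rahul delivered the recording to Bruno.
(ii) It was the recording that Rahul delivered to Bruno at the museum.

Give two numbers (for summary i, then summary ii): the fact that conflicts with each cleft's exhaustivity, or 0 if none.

(i): focus "at the museum". Looking for Rahul as agent and the recording as thing and Bruno as recipient with some other setting — fact (2) has at the clinic there. Refuted.
(ii): focus "the recording". Looking for Rahul as agent and Bruno as recipient and at the museum as setting with some other thing — fact (5) has the amulet there. Refuted.

2, 5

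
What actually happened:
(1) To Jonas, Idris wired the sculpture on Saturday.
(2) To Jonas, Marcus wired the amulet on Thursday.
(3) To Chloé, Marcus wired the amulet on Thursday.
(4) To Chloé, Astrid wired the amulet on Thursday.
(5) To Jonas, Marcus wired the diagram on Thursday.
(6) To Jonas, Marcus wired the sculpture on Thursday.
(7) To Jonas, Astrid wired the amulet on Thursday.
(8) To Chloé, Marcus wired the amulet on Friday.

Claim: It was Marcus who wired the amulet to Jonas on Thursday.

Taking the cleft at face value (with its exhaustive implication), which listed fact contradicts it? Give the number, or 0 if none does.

7

The cleft puts "Marcus" in focus and presupposes the open proposition with thing = the amulet, recipient = Jonas, setting = on Thursday.
Exhaustivity: Marcus is the only agent satisfying that background.
But fact (7) also has thing = the amulet, recipient = Jonas, setting = on Thursday, with agent = Astrid — so the exhaustive reading fails.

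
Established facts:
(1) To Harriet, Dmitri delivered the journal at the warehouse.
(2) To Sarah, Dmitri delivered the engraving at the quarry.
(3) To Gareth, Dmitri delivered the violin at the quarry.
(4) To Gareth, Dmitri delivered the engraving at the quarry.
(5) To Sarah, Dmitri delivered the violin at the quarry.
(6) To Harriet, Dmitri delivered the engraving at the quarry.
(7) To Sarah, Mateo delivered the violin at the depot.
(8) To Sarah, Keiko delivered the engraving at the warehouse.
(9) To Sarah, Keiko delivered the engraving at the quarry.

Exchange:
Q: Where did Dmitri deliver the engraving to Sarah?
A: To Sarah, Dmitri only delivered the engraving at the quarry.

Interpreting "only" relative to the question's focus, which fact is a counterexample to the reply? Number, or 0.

The question "Where did ...?" targets the setting, so in the reply the focus falls on "at the quarry".
So "only" ranges over settings; the rest (Dmitri as agent and the engraving as thing and Sarah as recipient) is presupposed.
No listed fact shares that background with another setting. Nothing contradicts the reply.
(Fact (4) would refute a reading with focus on the recipient — but that is not what the question asks.)

0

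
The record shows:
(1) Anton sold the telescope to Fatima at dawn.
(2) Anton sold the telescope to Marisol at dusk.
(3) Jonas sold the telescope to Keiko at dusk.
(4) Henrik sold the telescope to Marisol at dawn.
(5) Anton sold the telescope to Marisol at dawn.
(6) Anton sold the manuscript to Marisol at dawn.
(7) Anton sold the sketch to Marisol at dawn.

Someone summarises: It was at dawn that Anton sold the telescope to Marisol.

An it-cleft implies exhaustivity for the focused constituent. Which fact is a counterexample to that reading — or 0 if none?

2

The cleft puts "at dawn" in focus and presupposes the open proposition with same agent, thing, recipient (Anton / the telescope / Marisol).
The exhaustive reading says no other setting fits that background.
Fact (2) shares the background but with setting = at dusk; exhaustivity is violated.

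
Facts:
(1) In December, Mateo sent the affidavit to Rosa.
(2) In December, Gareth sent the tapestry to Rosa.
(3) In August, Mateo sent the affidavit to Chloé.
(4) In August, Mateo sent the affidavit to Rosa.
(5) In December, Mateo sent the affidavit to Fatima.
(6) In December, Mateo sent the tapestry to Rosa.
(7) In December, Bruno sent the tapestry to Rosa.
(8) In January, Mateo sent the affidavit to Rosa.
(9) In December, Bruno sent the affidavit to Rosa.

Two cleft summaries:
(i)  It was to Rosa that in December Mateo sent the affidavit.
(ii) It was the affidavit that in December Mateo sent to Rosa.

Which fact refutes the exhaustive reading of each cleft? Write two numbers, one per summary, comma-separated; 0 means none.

5, 6

Summary (i) focuses "Rosa" (the recipient); background Mateo as agent and the affidavit as thing and in December as setting. Fact (5) matches that background with recipient = Fatima — refutes (i).
Summary (ii) focuses "the affidavit" (the thing); background Mateo as agent and Rosa as recipient and in December as setting. Fact (6) matches that background with thing = the tapestry — refutes (ii).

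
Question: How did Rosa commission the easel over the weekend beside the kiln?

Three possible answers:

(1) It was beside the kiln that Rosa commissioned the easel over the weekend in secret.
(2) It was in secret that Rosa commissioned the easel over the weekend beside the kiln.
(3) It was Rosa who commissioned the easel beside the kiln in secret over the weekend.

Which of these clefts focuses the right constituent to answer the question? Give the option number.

The question word "how" targets the manner.
Option (1) clefts "beside the kiln" — the location, not what was asked.
Option (2) clefts "in secret" — that matches what the question asks about.
Option (3) clefts "Rosa" — the subject (agent), not what was asked.
So the congruent reply is (2).

2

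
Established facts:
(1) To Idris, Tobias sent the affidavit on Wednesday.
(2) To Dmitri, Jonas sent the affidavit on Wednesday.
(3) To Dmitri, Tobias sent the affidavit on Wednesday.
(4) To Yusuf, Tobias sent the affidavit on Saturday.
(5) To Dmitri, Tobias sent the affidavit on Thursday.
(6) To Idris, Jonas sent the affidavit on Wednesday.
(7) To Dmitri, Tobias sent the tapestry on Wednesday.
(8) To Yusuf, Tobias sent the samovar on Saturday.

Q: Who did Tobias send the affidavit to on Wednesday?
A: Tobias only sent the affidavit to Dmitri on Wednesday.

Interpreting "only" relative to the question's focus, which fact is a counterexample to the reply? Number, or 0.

1

Answering "Who did ... to ...?" puts focus on the recipient — here, "Dmitri".
"Only" then excludes alternative recipients while the background — agent = Tobias, thing = the affidavit, setting = on Wednesday — is held fixed.
Fact (1) shares the background with a different recipient (Idris) — counterexample.
(Fact (7) would refute a reading with focus on the thing — but that is not what the question asks.)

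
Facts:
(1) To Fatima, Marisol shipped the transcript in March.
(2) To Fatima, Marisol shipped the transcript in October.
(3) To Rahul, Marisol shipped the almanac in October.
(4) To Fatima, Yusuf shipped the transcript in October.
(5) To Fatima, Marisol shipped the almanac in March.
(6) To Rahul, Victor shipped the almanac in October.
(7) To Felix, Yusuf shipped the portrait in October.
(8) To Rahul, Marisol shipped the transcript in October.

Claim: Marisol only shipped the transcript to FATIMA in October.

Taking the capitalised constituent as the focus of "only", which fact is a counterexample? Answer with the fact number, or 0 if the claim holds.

The capitals mark "Fatima" as focus. So "only" rules out other recipients, with the rest (agent = Marisol, thing = the transcript, setting = in October) as background.
Fact (8) shares the background but differs in recipient (Rahul) — a counterexample.

8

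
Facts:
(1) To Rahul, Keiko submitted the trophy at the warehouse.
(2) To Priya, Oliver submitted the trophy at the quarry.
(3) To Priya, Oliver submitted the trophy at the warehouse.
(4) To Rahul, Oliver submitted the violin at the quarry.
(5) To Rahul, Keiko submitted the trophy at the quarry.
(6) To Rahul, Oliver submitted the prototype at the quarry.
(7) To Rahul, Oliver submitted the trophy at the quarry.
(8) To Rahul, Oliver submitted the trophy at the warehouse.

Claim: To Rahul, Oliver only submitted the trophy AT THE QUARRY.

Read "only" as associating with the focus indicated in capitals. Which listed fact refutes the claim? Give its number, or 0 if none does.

Focus (in capitals) is "at the quarry" — the setting. "Only" excludes alternative settings while holding fixed same agent, thing, recipient (Oliver / the trophy / Rahul).
Fact (8) shares the background but differs in setting (at the warehouse) — a counterexample.

8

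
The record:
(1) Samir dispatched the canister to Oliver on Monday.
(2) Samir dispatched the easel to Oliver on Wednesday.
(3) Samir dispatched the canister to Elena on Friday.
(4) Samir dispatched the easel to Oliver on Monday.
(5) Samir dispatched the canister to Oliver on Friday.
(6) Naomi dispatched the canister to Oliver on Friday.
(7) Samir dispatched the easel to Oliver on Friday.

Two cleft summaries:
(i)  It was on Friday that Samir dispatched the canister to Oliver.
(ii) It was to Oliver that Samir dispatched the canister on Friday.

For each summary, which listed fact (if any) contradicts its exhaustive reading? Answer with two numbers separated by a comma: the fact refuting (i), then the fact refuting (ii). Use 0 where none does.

1, 3

Summary (i) focuses "on Friday" (the setting); background agent = Samir, thing = the canister, recipient = Oliver. Fact (1) matches that background with setting = on Monday — refutes (i).
Summary (ii) focuses "Oliver" (the recipient); background agent = Samir, thing = the canister, setting = on Friday. Fact (3) matches that background with recipient = Elena — refutes (ii).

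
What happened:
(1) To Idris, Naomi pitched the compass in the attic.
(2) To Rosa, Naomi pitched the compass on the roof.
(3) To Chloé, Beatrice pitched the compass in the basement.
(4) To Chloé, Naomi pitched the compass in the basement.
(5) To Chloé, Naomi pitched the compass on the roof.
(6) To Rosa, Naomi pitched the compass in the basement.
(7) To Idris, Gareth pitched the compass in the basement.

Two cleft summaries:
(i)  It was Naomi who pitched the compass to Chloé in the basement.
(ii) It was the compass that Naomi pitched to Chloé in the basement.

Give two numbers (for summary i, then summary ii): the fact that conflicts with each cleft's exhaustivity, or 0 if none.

3, 0

(i): focus "Naomi". Looking for thing = the compass, recipient = Chloé, setting = in the basement with some other agent — fact (3) has Beatrice there. Refuted.
(ii): focus "the compass". No fact shares agent = Naomi, recipient = Chloé, setting = in the basement with a different thing. 0.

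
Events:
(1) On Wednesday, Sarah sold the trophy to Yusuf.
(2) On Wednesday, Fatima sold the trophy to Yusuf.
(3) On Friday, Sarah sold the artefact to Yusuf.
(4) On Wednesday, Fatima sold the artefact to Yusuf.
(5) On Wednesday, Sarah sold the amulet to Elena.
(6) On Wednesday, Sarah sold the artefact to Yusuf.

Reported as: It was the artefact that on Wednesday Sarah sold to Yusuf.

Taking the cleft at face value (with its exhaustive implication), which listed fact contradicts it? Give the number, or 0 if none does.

The cleft puts "the artefact" in focus and presupposes the open proposition with agent = Sarah, recipient = Yusuf, setting = on Wednesday.
The exhaustive reading says no other thing fits that background.
Fact (1) shares the background but with thing = the trophy; exhaustivity is violated.

1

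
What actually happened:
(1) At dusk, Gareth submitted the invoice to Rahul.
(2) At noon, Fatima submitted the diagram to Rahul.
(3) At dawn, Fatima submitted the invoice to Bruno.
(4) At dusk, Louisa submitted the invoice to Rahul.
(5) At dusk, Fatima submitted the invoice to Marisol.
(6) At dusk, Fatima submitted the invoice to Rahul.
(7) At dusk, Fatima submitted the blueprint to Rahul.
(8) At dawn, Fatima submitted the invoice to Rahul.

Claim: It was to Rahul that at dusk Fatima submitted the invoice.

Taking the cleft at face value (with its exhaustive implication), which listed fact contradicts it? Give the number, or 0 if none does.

Focus of the cleft: "Rahul" (the recipient). Presupposed background: Fatima as agent and the invoice as thing and at dusk as setting.
Exhaustivity: Rahul is the only recipient satisfying that background.
Fact (5) shares the background but with recipient = Marisol; exhaustivity is violated.

5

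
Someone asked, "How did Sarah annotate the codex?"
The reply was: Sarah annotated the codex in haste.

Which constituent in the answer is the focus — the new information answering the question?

in haste

The wh-word "how" asks about the manner.
In the answer, "Sarah" and "the codex" are given — repeated from the question.
The constituent filling the manner gap is "in haste"; that is the focus and would carry nuclear stress.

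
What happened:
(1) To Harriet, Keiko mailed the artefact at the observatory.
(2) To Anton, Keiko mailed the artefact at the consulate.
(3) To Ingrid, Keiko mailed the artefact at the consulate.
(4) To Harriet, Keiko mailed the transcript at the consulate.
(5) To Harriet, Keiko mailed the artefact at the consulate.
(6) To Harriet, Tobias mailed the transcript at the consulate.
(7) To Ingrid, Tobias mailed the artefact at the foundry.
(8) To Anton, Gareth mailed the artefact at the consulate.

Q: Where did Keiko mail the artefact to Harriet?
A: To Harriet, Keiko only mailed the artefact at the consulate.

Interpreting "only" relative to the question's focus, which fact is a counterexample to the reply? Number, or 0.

1

The question "Where did ...?" targets the setting, so in the reply the focus falls on "at the consulate".
So "only" ranges over settings; the rest (agent = Keiko, thing = the artefact, recipient = Harriet) is presupposed.
Fact (1) keeps agent = Keiko, thing = the artefact, recipient = Harriet but has setting = at the observatory; that refutes the reply.
(Fact (4) would refute a reading with focus on the thing — but that is not what the question asks.)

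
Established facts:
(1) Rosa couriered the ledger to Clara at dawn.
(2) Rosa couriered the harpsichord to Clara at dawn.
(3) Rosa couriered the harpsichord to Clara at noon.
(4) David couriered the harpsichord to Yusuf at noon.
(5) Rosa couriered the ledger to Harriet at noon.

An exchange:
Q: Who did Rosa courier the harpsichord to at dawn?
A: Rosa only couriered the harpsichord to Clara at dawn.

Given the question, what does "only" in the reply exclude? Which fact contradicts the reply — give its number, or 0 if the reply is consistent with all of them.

0

The question "Who did ... to ...?" targets the recipient, so in the reply the focus falls on "Clara".
So "only" ranges over recipients; the rest (Rosa as agent and the harpsichord as thing and at dawn as setting) is presupposed.
No listed fact shares that background with another recipient. Nothing contradicts the reply.
(Fact (1) would refute a reading with focus on the thing — but that is not what the question asks.)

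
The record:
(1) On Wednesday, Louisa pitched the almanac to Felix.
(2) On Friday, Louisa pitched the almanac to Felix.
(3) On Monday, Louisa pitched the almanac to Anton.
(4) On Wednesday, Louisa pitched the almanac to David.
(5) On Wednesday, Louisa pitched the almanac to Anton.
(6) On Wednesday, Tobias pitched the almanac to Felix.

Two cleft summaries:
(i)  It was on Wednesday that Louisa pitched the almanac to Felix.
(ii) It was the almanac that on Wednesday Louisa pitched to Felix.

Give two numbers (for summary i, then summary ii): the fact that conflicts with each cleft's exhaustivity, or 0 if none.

2, 0

Summary (i) focuses "on Wednesday" (the setting); background Louisa as agent and the almanac as thing and Felix as recipient. Fact (2) matches that background with setting = on Friday — refutes (i).
Summary (ii) focuses "the almanac" (the thing); background Louisa as agent and Felix as recipient and on Wednesday as setting. No fact matches that background with a different thing, so 0.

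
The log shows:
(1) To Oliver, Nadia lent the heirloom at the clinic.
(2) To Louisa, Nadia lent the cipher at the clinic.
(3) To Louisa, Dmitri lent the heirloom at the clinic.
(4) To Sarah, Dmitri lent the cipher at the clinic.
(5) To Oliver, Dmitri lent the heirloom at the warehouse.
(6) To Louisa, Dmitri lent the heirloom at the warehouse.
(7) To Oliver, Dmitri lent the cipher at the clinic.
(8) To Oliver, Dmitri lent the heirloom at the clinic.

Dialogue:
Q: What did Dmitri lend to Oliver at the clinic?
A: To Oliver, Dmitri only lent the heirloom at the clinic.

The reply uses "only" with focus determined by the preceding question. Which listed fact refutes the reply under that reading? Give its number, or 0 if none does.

7

The question "What did ...?" targets the thing, so in the reply the focus falls on "the heirloom".
So "only" ranges over things; the rest (agent = Dmitri, recipient = Oliver, setting = at the clinic) is presupposed.
Fact (7) shares the background with a different thing (the cipher) — counterexample.
(Fact (3) would refute a reading with focus on the recipient — but that is not what the question asks.)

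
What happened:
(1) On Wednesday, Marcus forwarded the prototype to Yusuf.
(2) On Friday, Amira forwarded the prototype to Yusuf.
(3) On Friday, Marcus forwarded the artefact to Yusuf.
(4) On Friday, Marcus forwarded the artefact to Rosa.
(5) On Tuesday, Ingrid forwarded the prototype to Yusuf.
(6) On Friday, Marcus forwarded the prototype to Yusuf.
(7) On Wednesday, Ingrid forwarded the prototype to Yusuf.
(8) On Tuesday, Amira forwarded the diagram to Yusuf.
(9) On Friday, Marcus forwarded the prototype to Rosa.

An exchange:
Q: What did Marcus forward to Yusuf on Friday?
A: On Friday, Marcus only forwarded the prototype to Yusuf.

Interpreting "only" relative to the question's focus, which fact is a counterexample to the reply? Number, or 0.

Answering "What did ...?" puts focus on the thing — here, "the prototype".
So "only" ranges over things; the rest (agent = Marcus, recipient = Yusuf, setting = on Friday) is presupposed.
Fact (3) keeps agent = Marcus, recipient = Yusuf, setting = on Friday but has thing = the artefact; that refutes the reply.
(Fact (1) would refute a reading with focus on the setting — but that is not what the question asks.)

3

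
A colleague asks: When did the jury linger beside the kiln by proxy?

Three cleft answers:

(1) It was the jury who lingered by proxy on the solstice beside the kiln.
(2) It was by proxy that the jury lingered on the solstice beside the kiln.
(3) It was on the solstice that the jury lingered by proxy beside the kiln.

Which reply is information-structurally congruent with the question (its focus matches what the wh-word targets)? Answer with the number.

The question word "when" targets the time.
Option (1) clefts "the jury" — the subject (agent), not what was asked.
Option (2) clefts "by proxy" — the manner, not what was asked.
Option (3) clefts "on the solstice" — that matches what the question asks about.
So the congruent reply is (3).

3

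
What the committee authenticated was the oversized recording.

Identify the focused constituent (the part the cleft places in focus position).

In a pseudo-cleft "What ... was X", the post-copular constituent X is the focus.
Here the focus is "the oversized recording". The backgrounded (presupposed) material includes "the committee".

the oversized recording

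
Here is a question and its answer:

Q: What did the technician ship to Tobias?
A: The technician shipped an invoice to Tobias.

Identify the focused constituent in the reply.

The wh-word "what" asks about the direct object.
In the answer, "the technician" and "to Tobias" are given — repeated from the question.
The constituent filling the direct object gap is "an invoice"; that is the focus and would carry nuclear stress.

an invoice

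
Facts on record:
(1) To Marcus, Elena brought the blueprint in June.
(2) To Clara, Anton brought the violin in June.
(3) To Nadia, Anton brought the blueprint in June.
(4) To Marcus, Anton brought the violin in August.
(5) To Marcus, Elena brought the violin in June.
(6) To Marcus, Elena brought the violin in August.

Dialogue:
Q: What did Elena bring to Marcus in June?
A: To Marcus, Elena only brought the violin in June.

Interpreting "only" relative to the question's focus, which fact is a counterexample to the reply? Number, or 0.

Answering "What did ...?" puts focus on the thing — here, "the violin".
So "only" ranges over things; the rest (Elena as agent and Marcus as recipient and in June as setting) is presupposed.
Fact (1) shares the background with a different thing (the blueprint) — counterexample.
(Fact (6) would refute a reading with focus on the setting — but that is not what the question asks.)

1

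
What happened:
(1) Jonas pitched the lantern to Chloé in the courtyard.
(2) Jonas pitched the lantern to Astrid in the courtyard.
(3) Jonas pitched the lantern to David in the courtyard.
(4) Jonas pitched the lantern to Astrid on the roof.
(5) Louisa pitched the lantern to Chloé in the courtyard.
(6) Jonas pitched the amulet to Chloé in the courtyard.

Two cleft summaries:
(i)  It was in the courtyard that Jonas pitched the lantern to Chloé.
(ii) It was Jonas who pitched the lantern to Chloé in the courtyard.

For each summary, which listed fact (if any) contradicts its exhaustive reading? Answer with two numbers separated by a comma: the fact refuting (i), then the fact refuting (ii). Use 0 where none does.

0, 5

(i): focus "in the courtyard". No fact shares Jonas as agent and the lantern as thing and Chloé as recipient with a different setting. 0.
(ii): focus "Jonas". Looking for the lantern as thing and Chloé as recipient and in the courtyard as setting with some other agent — fact (5) has Louisa there. Refuted.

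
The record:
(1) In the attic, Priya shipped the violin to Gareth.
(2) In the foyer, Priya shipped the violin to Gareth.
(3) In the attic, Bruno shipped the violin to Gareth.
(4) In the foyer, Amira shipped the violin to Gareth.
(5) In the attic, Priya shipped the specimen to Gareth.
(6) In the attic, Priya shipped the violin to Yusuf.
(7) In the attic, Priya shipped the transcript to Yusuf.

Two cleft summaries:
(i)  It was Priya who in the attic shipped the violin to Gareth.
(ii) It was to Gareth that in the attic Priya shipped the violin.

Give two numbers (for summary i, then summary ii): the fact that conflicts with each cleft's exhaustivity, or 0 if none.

Summary (i) focuses "Priya" (the agent); background same thing, recipient, setting (the violin / Gareth / in the attic). Fact (3) matches that background with agent = Bruno — refutes (i).
Summary (ii) focuses "Gareth" (the recipient); background same agent, thing, setting (Priya / the violin / in the attic). Fact (6) matches that background with recipient = Yusuf — refutes (ii).

3, 6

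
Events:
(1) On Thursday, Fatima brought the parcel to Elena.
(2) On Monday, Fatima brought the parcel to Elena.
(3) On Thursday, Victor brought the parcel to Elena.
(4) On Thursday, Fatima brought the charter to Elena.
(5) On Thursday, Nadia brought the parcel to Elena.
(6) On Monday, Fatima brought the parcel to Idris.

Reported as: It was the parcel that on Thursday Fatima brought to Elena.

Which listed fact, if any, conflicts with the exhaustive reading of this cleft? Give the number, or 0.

4

The cleft puts "the parcel" in focus and presupposes the open proposition with Fatima as agent and Elena as recipient and on Thursday as setting.
Exhaustivity: the parcel is the only thing satisfying that background.
But fact (4) also has Fatima as agent and Elena as recipient and on Thursday as setting, with thing = the charter — so the exhaustive reading fails.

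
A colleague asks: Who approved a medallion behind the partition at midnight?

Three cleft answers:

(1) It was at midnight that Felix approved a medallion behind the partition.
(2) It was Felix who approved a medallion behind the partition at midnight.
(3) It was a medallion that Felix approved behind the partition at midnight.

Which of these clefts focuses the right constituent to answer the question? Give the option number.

2

The question word "who" targets the subject (agent).
Option (1) clefts "at midnight" — the time, not what was asked.
Option (2) clefts "Felix" — that matches what the question asks about.
Option (3) clefts "a medallion" — the direct object, not what was asked.
So the congruent reply is (2).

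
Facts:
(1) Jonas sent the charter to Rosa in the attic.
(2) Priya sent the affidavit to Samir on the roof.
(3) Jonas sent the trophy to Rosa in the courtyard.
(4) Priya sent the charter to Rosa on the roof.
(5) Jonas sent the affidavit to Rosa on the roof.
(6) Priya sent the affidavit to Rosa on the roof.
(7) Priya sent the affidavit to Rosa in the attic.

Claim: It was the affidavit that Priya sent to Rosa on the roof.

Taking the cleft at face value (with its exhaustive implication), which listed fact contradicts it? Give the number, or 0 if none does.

The cleft puts "the affidavit" in focus and presupposes the open proposition with Priya as agent and Rosa as recipient and on the roof as setting.
The exhaustive reading says no other thing fits that background.
Fact (4) shares the background but with thing = the charter; exhaustivity is violated.

4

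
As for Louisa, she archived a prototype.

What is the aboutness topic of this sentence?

Louisa

The construction explicitly marks "Louisa" as what the sentence is about — the topic.
The remainder of the clause is the comment (what is said about the topic).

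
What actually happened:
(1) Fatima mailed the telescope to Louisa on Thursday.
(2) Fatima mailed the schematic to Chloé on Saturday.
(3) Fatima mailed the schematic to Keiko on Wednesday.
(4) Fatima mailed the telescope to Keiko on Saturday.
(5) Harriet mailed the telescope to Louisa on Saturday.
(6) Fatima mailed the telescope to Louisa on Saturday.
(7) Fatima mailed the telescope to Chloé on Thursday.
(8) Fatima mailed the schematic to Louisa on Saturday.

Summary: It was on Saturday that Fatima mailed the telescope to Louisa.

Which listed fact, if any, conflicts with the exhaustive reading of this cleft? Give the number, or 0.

The cleft puts "on Saturday" in focus and presupposes the open proposition with same agent, thing, recipient (Fatima / the telescope / Louisa).
The exhaustive reading says no other setting fits that background.
But fact (1) also has same agent, thing, recipient (Fatima / the telescope / Louisa), with setting = on Thursday — so the exhaustive reading fails.

1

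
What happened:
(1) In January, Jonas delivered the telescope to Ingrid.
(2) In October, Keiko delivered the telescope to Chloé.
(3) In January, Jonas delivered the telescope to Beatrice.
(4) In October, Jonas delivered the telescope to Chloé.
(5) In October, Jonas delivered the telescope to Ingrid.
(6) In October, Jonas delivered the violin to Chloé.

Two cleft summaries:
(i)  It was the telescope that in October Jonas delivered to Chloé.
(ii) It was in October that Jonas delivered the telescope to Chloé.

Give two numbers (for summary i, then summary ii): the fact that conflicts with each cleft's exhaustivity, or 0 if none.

6, 0

Summary (i) focuses "the telescope" (the thing); background Jonas as agent and Chloé as recipient and in October as setting. Fact (6) matches that background with thing = the violin — refutes (i).
Summary (ii) focuses "in October" (the setting); background Jonas as agent and the telescope as thing and Chloé as recipient. No fact matches that background with a different setting, so 0.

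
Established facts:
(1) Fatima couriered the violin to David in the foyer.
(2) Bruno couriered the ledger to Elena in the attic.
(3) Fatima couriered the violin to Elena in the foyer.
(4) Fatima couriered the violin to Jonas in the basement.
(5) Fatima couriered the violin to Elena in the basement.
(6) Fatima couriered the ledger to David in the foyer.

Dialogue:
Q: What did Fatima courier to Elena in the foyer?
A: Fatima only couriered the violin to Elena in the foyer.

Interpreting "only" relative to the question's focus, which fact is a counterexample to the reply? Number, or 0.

The question "What did ...?" targets the thing, so in the reply the focus falls on "the violin".
So "only" ranges over things; the rest (Fatima as agent and Elena as recipient and in the foyer as setting) is presupposed.
No fact keeps Fatima as agent and Elena as recipient and in the foyer as setting while changing the thing; every other fact differs on something backgrounded. The reply stands.
(Fact (1) would refute a reading with focus on the recipient — but that is not what the question asks.)

0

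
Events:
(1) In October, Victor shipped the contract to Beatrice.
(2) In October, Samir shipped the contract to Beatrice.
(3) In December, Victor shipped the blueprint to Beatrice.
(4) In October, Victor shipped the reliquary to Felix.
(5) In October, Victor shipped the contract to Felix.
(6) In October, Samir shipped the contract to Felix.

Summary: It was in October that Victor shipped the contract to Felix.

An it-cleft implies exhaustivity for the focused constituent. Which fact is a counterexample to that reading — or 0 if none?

0

The cleft puts "in October" in focus and presupposes the open proposition with agent = Victor, thing = the contract, recipient = Felix.
Exhaustivity: in October is the only setting satisfying that background.
Every other fact differs from the presupposition on some backgrounded slot, so none challenges the exhaustivity.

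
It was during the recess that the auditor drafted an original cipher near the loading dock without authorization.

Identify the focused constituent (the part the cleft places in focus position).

In an it-cleft "It was X that/who ...", the clefted constituent X is the focus; the that/who-clause expresses the presupposed open proposition.
Here the focus is "during the recess". The backgrounded (presupposed) material includes "the auditor", "an original cipher", "without authorization" and "near the loading dock".

during the recess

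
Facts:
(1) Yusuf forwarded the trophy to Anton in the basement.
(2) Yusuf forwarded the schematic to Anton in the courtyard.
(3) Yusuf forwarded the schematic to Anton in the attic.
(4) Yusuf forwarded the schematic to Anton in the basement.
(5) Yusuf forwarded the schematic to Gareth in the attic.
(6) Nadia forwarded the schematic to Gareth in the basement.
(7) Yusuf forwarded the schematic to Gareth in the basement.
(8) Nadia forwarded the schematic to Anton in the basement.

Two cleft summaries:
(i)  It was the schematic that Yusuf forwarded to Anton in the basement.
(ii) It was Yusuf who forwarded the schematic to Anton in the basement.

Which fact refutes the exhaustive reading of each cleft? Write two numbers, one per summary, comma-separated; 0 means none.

1, 8

(i): focus "the schematic". Looking for same agent, recipient, setting (Yusuf / Anton / in the basement) with some other thing — fact (1) has the trophy there. Refuted.
(ii): focus "Yusuf". Looking for same thing, recipient, setting (the schematic / Anton / in the basement) with some other agent — fact (8) has Nadia there. Refuted.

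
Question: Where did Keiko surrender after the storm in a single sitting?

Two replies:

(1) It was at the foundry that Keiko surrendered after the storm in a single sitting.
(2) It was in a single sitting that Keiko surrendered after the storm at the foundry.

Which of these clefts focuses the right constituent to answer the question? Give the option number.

The question word "where" targets the location.
Option (1) clefts "at the foundry" — that matches what the question asks about.
Option (2) clefts "in a single sitting" — the manner, not what was asked.
So the congruent reply is (1).

1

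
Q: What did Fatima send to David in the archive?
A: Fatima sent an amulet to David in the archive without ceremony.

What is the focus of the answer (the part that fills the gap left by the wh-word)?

an amulet

The wh-word "what" asks about the direct object.
In the answer, "Fatima", "to David" and "in the archive" are given — repeated from the question.
"without ceremony" is also new, but it specifies the manner, which is not what the question asks about — so it is not the focus.
The constituent filling the direct object gap is "an amulet"; that is the focus.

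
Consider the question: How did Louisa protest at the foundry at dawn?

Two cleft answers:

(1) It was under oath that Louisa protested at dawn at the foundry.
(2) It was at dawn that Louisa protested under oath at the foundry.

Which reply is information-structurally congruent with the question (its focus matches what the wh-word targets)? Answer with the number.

The question word "how" targets the manner.
Option (1) clefts "under oath" — that matches what the question asks about.
Option (2) clefts "at dawn" — the time, not what was asked.
So the congruent reply is (1).

1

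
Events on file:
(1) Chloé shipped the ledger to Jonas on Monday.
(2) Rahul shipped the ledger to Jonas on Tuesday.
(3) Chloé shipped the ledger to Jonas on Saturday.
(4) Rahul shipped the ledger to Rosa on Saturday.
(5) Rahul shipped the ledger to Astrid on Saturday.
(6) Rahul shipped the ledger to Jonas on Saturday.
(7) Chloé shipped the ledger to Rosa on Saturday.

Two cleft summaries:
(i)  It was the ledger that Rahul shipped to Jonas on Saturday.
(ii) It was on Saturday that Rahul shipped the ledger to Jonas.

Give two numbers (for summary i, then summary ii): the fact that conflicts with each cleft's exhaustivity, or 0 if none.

0, 2

(i): focus "the ledger". No fact shares Rahul as agent and Jonas as recipient and on Saturday as setting with a different thing. 0.
(ii): focus "on Saturday". Looking for Rahul as agent and the ledger as thing and Jonas as recipient with some other setting — fact (2) has on Tuesday there. Refuted.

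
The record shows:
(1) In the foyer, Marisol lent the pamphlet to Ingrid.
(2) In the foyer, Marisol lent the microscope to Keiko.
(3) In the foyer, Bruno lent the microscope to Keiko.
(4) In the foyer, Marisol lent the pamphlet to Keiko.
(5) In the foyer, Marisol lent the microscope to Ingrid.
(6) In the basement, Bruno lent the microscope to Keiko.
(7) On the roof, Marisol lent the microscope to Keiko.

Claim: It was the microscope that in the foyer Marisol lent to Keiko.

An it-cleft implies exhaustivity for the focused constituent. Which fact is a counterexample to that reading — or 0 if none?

Focus of the cleft: "the microscope" (the thing). Presupposed background: same agent, recipient, setting (Marisol / Keiko / in the foyer).
Exhaustivity: the microscope is the only thing satisfying that background.
Fact (4) shares the background but with thing = the pamphlet; exhaustivity is violated.

4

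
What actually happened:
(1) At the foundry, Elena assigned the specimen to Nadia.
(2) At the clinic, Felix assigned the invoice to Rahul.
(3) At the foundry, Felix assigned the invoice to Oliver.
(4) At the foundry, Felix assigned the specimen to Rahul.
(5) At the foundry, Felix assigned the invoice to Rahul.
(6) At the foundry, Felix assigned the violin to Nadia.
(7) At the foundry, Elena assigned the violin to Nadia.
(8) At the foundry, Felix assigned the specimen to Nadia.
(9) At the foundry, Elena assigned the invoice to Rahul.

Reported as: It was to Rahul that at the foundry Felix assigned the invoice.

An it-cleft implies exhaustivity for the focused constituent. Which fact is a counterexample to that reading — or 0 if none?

The cleft puts "Rahul" in focus and presupposes the open proposition with agent = Felix, thing = the invoice, setting = at the foundry.
The exhaustive reading says no other recipient fits that background.
But fact (3) also has agent = Felix, thing = the invoice, setting = at the foundry, with recipient = Oliver — so the exhaustive reading fails.

3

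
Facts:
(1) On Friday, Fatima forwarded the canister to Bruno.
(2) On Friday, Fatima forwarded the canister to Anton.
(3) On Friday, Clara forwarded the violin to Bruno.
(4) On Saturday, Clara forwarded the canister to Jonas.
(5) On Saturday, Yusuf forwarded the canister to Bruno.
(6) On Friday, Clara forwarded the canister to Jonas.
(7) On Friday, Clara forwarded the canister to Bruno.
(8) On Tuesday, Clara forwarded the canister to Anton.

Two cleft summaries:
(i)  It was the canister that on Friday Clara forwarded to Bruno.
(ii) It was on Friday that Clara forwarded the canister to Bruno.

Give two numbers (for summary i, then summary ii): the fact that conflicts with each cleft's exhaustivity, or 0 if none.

3, 0

Summary (i) focuses "the canister" (the thing); background same agent, recipient, setting (Clara / Bruno / on Friday). Fact (3) matches that background with thing = the violin — refutes (i).
Summary (ii) focuses "on Friday" (the setting); background same agent, thing, recipient (Clara / the canister / Bruno). No fact matches that background with a different setting, so 0.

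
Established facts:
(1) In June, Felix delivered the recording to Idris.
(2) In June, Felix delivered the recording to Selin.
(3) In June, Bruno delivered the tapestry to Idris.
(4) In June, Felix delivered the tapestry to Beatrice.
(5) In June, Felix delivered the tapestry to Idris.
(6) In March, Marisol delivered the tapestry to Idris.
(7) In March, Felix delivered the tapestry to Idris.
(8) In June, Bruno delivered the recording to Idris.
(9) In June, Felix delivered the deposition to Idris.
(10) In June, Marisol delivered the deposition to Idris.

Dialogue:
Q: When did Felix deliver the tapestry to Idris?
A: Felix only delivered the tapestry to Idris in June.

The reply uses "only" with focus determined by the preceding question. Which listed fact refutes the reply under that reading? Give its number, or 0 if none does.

The question "When did ...?" targets the setting, so in the reply the focus falls on "in June".
So "only" ranges over settings; the rest (agent = Felix, thing = the tapestry, recipient = Idris) is presupposed.
Fact (7) shares the background with a different setting (in March) — counterexample.
(Fact (1) would refute a reading with focus on the thing — but that is not what the question asks.)

7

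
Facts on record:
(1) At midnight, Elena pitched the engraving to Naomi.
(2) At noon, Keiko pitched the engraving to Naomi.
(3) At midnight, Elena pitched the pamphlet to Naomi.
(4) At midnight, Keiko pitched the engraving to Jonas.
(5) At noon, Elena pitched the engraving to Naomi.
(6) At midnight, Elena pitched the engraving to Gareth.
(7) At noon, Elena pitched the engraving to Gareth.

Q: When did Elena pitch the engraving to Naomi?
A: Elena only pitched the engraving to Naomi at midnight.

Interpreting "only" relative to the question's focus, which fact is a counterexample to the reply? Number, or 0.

Answering "When did ...?" puts focus on the setting — here, "at midnight".
"Only" then excludes alternative settings while the background — same agent, thing, recipient (Elena / the engraving / Naomi) — is held fixed.
Fact (5) shares the background with a different setting (at noon) — counterexample.
(Fact (6) would refute a reading with focus on the recipient — but that is not what the question asks.)

5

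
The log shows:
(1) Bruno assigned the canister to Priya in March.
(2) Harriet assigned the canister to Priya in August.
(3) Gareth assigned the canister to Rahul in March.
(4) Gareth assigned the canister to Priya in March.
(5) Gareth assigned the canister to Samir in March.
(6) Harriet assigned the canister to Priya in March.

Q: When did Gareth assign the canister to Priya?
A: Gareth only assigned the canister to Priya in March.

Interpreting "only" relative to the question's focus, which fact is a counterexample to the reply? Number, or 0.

Answering "When did ...?" puts focus on the setting — here, "in March".
"Only" then excludes alternative settings while the background — Gareth as agent and the canister as thing and Priya as recipient — is held fixed.
No fact keeps Gareth as agent and the canister as thing and Priya as recipient while changing the setting; every other fact differs on something backgrounded. The reply stands.
(Fact (3) would refute a reading with focus on the recipient — but that is not what the question asks.)

0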